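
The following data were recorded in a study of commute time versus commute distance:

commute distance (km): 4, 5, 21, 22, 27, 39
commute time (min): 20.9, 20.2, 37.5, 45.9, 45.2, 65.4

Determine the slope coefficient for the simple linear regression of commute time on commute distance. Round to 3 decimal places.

1.261

n = 6, Σx = 118, Σy = 235.1, Σxy = 5752.9, Σx² = 3216
Sxx = Σx² − (Σx)²/n = 3216 − 2320.666667 = 895.333333
Sxy = Σxy − (Σx)(Σy)/n = 5752.9 − 4623.633333 = 1129.266667
b = Sxy/Sxx = 1129.266667/895.333333 = 1.261281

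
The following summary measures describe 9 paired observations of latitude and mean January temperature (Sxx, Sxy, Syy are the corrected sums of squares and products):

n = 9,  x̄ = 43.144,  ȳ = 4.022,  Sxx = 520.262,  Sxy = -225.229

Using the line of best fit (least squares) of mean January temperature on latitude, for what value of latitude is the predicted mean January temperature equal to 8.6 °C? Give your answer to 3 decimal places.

32.569

b = Sxy/Sxx = -225.229/520.262 = -0.432915
a = ȳ − b·x̄ = 4.022 − (-0.432915)·43.144 = 22.699666
Set a + b·x = 8.6: x = (8.6 − 22.699666) / (-0.432915) = 32.569165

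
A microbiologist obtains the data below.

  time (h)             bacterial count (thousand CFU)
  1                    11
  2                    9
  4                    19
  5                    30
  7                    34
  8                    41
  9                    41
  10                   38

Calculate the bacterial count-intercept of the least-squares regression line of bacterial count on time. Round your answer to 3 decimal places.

5.960

n = 8, Σx = 46, Σy = 223, Σxy = 1570, Σx² = 340
Sxx = Σx² − (Σx)²/n = 340 − 264.5 = 75.5
Sxy = Σxy − (Σx)(Σy)/n = 1570 − 1282.25 = 287.75
b = Sxy/Sxx = 287.75/75.5 = 3.811258
a = ȳ − b·x̄ = 27.875 − 3.811258·5.75 = 5.960265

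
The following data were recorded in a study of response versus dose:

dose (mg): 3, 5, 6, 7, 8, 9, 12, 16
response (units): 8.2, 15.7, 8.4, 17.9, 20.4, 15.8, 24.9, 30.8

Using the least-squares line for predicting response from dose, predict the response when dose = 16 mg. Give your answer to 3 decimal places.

30.959

n = 8, Σx = 66, Σy = 142.1, Σxy = 1375.8, Σx² = 664
Sxx = Σx² − (Σx)²/n = 664 − 544.5 = 119.5
Sxy = Σxy − (Σx)(Σy)/n = 1375.8 − 1172.325 = 203.475
b = Sxy/Sxx = 203.475/119.5 = 1.702720
a = ȳ − b·x̄ = 17.7625 − 1.702720·8.25 = 3.715063
ŷ(16) = a + b·16 = 3.715063 + 1.702720·16 = 30.958577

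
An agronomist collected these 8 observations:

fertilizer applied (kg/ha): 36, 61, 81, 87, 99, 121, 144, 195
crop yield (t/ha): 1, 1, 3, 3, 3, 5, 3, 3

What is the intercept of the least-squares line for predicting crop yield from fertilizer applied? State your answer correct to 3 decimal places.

n = 8, Σx = 824, Σy = 22, Σxy = 2520, Σx² = 102350
Sxx = Σx² − (Σx)²/n = 102350 − 84872 = 17478
Sxy = Σxy − (Σx)(Σy)/n = 2520 − 2266 = 254
b = Sxy/Sxx = 254/17478 = 0.014533
a = ȳ − b·x̄ = 2.75 − 0.014533·103 = 1.253147

1.253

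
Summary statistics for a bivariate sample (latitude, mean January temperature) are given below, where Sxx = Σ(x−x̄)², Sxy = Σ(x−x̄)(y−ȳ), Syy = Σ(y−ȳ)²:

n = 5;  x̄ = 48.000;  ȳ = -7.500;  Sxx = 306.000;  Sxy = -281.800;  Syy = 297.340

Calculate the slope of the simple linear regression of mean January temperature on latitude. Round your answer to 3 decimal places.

-0.921

b = Sxy/Sxx = -281.8/306 = -0.920915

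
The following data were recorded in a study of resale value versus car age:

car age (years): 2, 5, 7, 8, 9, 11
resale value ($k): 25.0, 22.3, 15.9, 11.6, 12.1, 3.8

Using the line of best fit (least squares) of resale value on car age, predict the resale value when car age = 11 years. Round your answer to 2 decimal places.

5.63

n = 6, Σx = 42, Σy = 90.7, Σxy = 516.3, Σx² = 344
Sxx = Σx² − (Σx)²/n = 344 − 294 = 50
Sxy = Σxy − (Σx)(Σy)/n = 516.3 − 634.9 = -118.6
b = Sxy/Sxx = -118.6/50 = -2.372
a = ȳ − b·x̄ = 15.116667 − (-2.372)·7 = 31.720667
ŷ(11) = a + b·11 = 31.720667 + (-2.372)·11 = 5.628667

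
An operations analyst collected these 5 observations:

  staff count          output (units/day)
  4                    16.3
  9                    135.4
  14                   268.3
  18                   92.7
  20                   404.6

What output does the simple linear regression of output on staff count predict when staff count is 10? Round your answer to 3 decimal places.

133.302

n = 5, Σx = 65, Σy = 917.3, Σxy = 14800.6, Σx² = 1017
Sxx = Σx² − (Σx)²/n = 1017 − 845 = 172
Sxy = Σxy − (Σx)(Σy)/n = 14800.6 − 11924.9 = 2875.7
b = Sxy/Sxx = 2875.7/172 = 16.719186
a = ȳ − b·x̄ = 183.46 − 16.719186·13 = -33.889419
ŷ(10) = a + b·10 = -33.889419 + 16.719186·10 = 133.302442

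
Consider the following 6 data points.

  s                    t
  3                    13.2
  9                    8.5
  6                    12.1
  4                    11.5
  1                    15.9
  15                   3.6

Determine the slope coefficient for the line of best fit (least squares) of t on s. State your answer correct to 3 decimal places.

n = 6, Σx = 38, Σy = 64.8, Σxy = 304.6, Σx² = 368
Sxx = Σx² − (Σx)²/n = 368 − 240.666667 = 127.333333
Sxy = Σxy − (Σx)(Σy)/n = 304.6 − 410.4 = -105.8
b = Sxy/Sxx = -105.8/127.333333 = -0.830890

-0.831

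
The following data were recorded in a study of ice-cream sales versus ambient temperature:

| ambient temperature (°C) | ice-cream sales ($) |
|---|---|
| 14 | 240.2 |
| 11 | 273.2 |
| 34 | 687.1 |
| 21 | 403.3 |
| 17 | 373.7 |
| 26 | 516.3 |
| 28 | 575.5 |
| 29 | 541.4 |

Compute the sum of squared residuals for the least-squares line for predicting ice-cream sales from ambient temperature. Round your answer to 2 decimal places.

6988.38

n = 8, Σx = 180, Σy = 3610.7, Σxy = 89790, Σx² = 4504, Σy² = 1797623.17
Sxx = Σx² − (Σx)²/n = 4504 − 4050 = 454
Sxy = Σxy − (Σx)(Σy)/n = 89790 − 81240.75 = 8549.25
Syy = Σy² − (Σy)²/n = 1797623.17 − 1629644.31125 = 167978.85875
b = Sxy/Sxx = 8549.25/454 = 18.830947
SSE = Syy − b·Sxy = 167978.85875 − 18.830947·8549.25 = 6988.383943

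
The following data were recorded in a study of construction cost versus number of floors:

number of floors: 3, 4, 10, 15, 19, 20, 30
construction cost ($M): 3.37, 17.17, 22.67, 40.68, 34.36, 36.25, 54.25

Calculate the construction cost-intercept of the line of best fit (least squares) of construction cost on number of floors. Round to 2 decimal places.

6.13

n = 7, Σx = 101, Σy = 208.75, Σxy = 3921.03, Σx² = 2011
Sxx = Σx² − (Σx)²/n = 2011 − 1457.285714 = 553.714286
Sxy = Σxy − (Σx)(Σy)/n = 3921.03 − 3011.964286 = 909.065714
b = Sxy/Sxx = 909.065714/553.714286 = 1.641760
a = ȳ − b·x̄ = 29.821429 − 1.641760·14.428571 = 6.133184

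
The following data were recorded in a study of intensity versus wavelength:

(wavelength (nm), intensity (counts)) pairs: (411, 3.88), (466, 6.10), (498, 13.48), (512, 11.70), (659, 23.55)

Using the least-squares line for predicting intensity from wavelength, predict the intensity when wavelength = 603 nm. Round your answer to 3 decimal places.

n = 5, Σx = 2546, Σy = 58.71, Σxy = 32660.17, Σx² = 1330506
Sxx = Σx² − (Σx)²/n = 1330506 − 1296423.2 = 34082.8
Sxy = Σxy − (Σx)(Σy)/n = 32660.17 − 29895.132 = 2765.038
b = Sxy/Sxx = 2765.038/34082.8 = 0.081127
a = ȳ − b·x̄ = 11.742 − 0.081127·509.2 = -29.567909
ŷ(603) = a + b·603 = -29.567909 + 0.081127·603 = 19.351720

19.352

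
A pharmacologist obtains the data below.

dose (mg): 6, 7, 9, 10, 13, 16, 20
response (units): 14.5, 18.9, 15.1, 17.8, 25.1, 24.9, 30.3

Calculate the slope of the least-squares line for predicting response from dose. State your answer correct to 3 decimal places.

n = 7, Σx = 81, Σy = 146.6, Σxy = 1863.9, Σx² = 1091
Sxx = Σx² − (Σx)²/n = 1091 − 937.285714 = 153.714286
Sxy = Σxy − (Σx)(Σy)/n = 1863.9 − 1696.371429 = 167.528571
b = Sxy/Sxx = 167.528571/153.714286 = 1.089870

1.090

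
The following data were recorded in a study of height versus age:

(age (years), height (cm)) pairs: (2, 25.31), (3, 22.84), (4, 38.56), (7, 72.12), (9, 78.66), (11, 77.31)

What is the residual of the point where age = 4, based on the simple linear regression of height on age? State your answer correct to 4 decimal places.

0.0861

n = 6, Σx = 36, Σy = 314.8, Σxy = 2336.57, Σx² = 280
Sxx = Σx² − (Σx)²/n = 280 − 216 = 64
Sxy = Σxy − (Σx)(Σy)/n = 2336.57 − 1888.8 = 447.77
b = Sxy/Sxx = 447.77/64 = 6.996406
a = ȳ − b·x̄ = 52.466667 − 6.996406·6 = 10.488229
ŷ(4) = 10.488229 + 6.996406·4 = 38.473854
residual = y − ŷ = 38.56 − 38.473854 = 0.086146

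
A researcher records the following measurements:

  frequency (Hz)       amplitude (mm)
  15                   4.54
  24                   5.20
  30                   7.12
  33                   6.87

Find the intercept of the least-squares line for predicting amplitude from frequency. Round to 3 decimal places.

2.142

n = 4, Σx = 102, Σy = 23.73, Σxy = 633.21, Σx² = 2790
Sxx = Σx² − (Σx)²/n = 2790 − 2601 = 189
Sxy = Σxy − (Σx)(Σy)/n = 633.21 − 605.115 = 28.095
b = Sxy/Sxx = 28.095/189 = 0.148651
a = ȳ − b·x̄ = 5.9325 − 0.148651·25.5 = 2.141905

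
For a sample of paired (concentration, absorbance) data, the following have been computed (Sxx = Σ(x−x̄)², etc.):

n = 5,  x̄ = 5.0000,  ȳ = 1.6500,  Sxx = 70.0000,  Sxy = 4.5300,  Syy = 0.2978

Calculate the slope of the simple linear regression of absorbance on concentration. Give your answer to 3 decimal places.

0.065

b = Sxy/Sxx = 4.53/70 = 0.064714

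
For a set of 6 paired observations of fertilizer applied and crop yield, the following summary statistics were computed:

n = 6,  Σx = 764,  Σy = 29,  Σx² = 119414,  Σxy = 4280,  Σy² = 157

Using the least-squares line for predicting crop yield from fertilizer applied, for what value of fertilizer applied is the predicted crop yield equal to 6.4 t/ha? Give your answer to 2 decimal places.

Sxx = Σx² − (Σx)²/n = 119414 − 97282.666667 = 22131.333333
Sxy = Σxy − (Σx)(Σy)/n = 4280 − 3692.666667 = 587.333333
b = Sxy/Sxx = 587.333333/22131.333333 = 0.026539
a = ȳ − b·x̄ = 4.833333 − 0.026539·127.333333 = 1.454092
Set a + b·x = 6.4: x = (6.4 − 1.454092) / 0.026539 = 186.366969

186.37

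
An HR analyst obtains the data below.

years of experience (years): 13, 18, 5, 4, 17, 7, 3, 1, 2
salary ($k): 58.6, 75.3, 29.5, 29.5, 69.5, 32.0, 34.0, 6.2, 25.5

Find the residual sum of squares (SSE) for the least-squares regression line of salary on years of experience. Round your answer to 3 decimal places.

286.210

n = 9, Σx = 70, Σy = 360.1, Σxy = 3947.4, Σx² = 886, Σy² = 18543.49
Sxx = Σx² − (Σx)²/n = 886 − 544.444444 = 341.555556
Sxy = Σxy − (Σx)(Σy)/n = 3947.4 − 2800.777778 = 1146.622222
Syy = Σy² − (Σy)²/n = 18543.49 − 14408.001111 = 4135.488889
b = Sxy/Sxx = 1146.622222/341.555556 = 3.357059
SSE = Syy − b·Sxy = 4135.488889 − 3.357059·1146.622222 = 286.210202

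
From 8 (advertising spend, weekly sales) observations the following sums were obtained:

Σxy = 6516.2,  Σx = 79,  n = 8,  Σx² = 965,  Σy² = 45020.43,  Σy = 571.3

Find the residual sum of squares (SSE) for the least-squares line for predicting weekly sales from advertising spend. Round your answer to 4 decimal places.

84.8243

Sxx = Σx² − (Σx)²/n = 965 − 780.125 = 184.875
Sxy = Σxy − (Σx)(Σy)/n = 6516.2 − 5641.5875 = 874.6125
Syy = Σy² − (Σy)²/n = 45020.43 − 40797.96125 = 4222.46875
b = Sxy/Sxx = 874.6125/184.875 = 4.730832
SSE = Syy − b·Sxy = 4222.46875 − 4.730832·874.6125 = 84.824260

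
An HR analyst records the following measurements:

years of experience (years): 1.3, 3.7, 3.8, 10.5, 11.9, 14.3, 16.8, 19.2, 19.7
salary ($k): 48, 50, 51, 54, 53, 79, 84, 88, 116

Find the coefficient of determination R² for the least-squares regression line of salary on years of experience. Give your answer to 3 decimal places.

0.758

n = 9, Σx = 101.2, Σy = 623, Σxy = 8154.6, Σx² = 1525.14, Σy² = 47627
Sxx = Σx² − (Σx)²/n = 1525.14 − 1137.937778 = 387.202222
Sxy = Σxy − (Σx)(Σy)/n = 8154.6 − 7005.288889 = 1149.311111
Syy = Σy² − (Σy)²/n = 47627 − 43125.444444 = 4501.555556
R² = Sxy²/(Sxx·Syy) = (1149.311111)²/(387.202222·4501.555556) = 0.757835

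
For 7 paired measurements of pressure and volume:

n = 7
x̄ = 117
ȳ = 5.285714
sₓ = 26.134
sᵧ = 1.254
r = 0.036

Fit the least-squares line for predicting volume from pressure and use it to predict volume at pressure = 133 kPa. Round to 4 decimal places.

5.3134

b = r · sᵧ/sₓ = 0.036 · 1.254/26.134 = 0.001727
a = ȳ − b·x̄ = 5.285714 − 0.001727·117 = 5.083608
ŷ(133) = a + b·133 = 5.083608 + 0.001727·133 = 5.313352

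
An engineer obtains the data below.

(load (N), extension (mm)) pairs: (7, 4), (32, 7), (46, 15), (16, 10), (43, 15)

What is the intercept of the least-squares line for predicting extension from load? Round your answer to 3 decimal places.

3.213

n = 5, Σx = 144, Σy = 51, Σxy = 1747, Σx² = 5294
Sxx = Σx² − (Σx)²/n = 5294 − 4147.2 = 1146.8
Sxy = Σxy − (Σx)(Σy)/n = 1747 − 1468.8 = 278.2
b = Sxy/Sxx = 278.2/1146.8 = 0.242588
a = ȳ − b·x̄ = 10.2 − 0.242588·28.8 = 3.213464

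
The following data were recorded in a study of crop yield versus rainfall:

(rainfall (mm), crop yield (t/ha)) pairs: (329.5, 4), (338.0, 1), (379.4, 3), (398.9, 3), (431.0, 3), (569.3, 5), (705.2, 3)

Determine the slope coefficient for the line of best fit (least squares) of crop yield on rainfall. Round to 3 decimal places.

n = 7, Σx = 3151.3, Σy = 22, Σxy = 10246, Σx² = 1533050.35
Sxx = Σx² − (Σx)²/n = 1533050.35 − 1418670.241429 = 114380.108571
Sxy = Σxy − (Σx)(Σy)/n = 10246 − 9904.085714 = 341.914286
b = Sxy/Sxx = 341.914286/114380.108571 = 0.002989

0.003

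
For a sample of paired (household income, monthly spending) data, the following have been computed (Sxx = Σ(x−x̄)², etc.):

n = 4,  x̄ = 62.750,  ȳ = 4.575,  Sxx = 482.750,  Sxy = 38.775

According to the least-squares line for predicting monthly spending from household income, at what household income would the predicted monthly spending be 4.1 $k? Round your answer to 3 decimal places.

b = Sxy/Sxx = 38.775/482.75 = 0.080321
a = ȳ − b·x̄ = 4.575 − 0.080321·62.75 = -0.465148
Set a + b·x = 4.1: x = (4.1 − (-0.465148)) / 0.080321 = 56.836235

56.836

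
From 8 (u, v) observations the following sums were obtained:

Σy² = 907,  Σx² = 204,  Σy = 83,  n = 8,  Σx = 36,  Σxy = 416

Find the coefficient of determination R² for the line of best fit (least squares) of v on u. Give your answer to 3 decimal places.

Sxx = Σx² − (Σx)²/n = 204 − 162 = 42
Sxy = Σxy − (Σx)(Σy)/n = 416 − 373.5 = 42.5
Syy = Σy² − (Σy)²/n = 907 − 861.125 = 45.875
R² = Sxy²/(Sxx·Syy) = (42.5)²/(42·45.875) = 0.937459

0.937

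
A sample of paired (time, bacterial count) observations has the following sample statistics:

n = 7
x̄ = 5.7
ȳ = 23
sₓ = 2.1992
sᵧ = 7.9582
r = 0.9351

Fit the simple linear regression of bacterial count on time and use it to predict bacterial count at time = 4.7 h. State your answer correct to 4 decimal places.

19.6162

b = r · sᵧ/sₓ = 0.9351 · 7.9582/2.1992 = 3.383827
a = ȳ − b·x̄ = 23 − 3.383827·5.7 = 3.712185
ŷ(4.7) = a + b·4.7 = 3.712185 + 3.383827·4.7 = 19.616173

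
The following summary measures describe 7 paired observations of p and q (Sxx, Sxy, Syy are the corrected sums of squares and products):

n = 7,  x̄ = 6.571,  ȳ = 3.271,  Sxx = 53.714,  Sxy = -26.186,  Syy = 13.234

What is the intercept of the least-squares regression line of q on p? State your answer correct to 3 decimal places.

b = Sxy/Sxx = -26.186/53.714 = -0.487508
a = ȳ − b·x̄ = 3.271 − (-0.487508)·6.571 = 6.474414

6.474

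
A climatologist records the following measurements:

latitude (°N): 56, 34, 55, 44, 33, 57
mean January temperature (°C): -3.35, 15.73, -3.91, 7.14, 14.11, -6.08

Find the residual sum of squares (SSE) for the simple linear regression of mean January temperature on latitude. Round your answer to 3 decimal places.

6.291

n = 6, Σx = 279, Σy = 23.64, Σxy = 565.4, Σx² = 13591, Σy² = 560.9816
Sxx = Σx² − (Σx)²/n = 13591 − 12973.5 = 617.5
Sxy = Σxy − (Σx)(Σy)/n = 565.4 − 1099.26 = -533.86
Syy = Σy² − (Σy)²/n = 560.9816 − 93.1416 = 467.84
b = Sxy/Sxx = -533.86/617.5 = -0.864551
SSE = Syy − b·Sxy = 467.84 − (-0.864551)·(-533.86) = 6.291013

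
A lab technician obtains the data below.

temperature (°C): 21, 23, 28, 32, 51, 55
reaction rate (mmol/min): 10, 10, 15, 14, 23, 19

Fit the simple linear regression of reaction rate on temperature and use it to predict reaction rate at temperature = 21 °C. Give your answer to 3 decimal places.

n = 6, Σx = 210, Σy = 91, Σxy = 3526, Σx² = 8404
Sxx = Σx² − (Σx)²/n = 8404 − 7350 = 1054
Sxy = Σxy − (Σx)(Σy)/n = 3526 − 3185 = 341
b = Sxy/Sxx = 341/1054 = 0.323529
a = ȳ − b·x̄ = 15.166667 − 0.323529·35 = 3.843137
ŷ(21) = a + b·21 = 3.843137 + 0.323529·21 = 10.637255

10.637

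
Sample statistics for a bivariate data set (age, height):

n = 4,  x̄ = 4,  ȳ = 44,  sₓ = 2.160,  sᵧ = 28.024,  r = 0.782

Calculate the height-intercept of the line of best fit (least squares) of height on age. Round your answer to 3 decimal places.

3.417

b = r · sᵧ/sₓ = 0.782 · 28.024/2.16 = 10.145726
a = ȳ − b·x̄ = 44 − 10.145726·4 = 3.417096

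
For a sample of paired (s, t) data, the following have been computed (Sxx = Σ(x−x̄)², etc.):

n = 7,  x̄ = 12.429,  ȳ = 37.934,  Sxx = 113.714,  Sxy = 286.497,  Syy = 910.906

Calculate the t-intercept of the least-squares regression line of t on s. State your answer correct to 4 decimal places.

b = Sxy/Sxx = 286.497/113.714 = 2.519452
a = ȳ − b·x̄ = 37.934 − 2.519452·12.429 = 6.619727

6.6197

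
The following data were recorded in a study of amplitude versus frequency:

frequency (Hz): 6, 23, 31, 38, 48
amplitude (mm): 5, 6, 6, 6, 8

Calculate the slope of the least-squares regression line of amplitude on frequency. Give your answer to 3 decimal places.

0.060

n = 5, Σx = 146, Σy = 31, Σxy = 966, Σx² = 5274
Sxx = Σx² − (Σx)²/n = 5274 − 4263.2 = 1010.8
Sxy = Σxy − (Σx)(Σy)/n = 966 − 905.2 = 60.8
b = Sxy/Sxx = 60.8/1010.8 = 0.060150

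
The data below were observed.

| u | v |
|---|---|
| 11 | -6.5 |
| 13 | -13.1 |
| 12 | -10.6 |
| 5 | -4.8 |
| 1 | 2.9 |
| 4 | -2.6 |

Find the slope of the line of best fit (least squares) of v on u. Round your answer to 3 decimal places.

n = 6, Σx = 46, Σy = -34.7, Σxy = -400.5, Σx² = 476
Sxx = Σx² − (Σx)²/n = 476 − 352.666667 = 123.333333
Sxy = Σxy − (Σx)(Σy)/n = -400.5 − (-266.033333) = -134.466667
b = Sxy/Sxx = -134.466667/123.333333 = -1.090270

-1.090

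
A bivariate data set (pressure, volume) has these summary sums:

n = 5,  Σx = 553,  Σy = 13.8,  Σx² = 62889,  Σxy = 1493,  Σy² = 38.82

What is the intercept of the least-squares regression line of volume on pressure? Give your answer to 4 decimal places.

Sxx = Σx² − (Σx)²/n = 62889 − 61161.8 = 1727.2
Sxy = Σxy − (Σx)(Σy)/n = 1493 − 1526.28 = -33.28
b = Sxy/Sxx = -33.28/1727.2 = -0.019268
a = ȳ − b·x̄ = 2.76 − (-0.019268)·110.6 = 4.891061

4.8911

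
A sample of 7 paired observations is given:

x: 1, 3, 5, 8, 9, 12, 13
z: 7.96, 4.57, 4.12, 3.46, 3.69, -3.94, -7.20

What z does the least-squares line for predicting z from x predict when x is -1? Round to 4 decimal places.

10.6762

n = 7, Σx = 51, Σy = 12.66, Σxy = -37.72, Σx² = 493
Sxx = Σx² − (Σx)²/n = 493 − 371.571429 = 121.428571
Sxy = Σxy − (Σx)(Σy)/n = -37.72 − 92.237143 = -129.957143
b = Sxy/Sxx = -129.957143/121.428571 = -1.070235
a = ȳ − b·x̄ = 1.808571 − (-1.070235)·7.285714 = 9.606
ŷ(-1) = a + b·-1 = 9.606 + (-1.070235)·(-1) = 10.676235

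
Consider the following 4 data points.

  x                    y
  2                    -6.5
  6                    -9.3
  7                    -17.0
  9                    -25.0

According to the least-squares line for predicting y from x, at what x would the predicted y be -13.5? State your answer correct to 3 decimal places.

n = 4, Σx = 24, Σy = -57.8, Σxy = -412.8, Σx² = 170
Sxx = Σx² − (Σx)²/n = 170 − 144 = 26
Sxy = Σxy − (Σx)(Σy)/n = -412.8 − (-346.8) = -66
b = Sxy/Sxx = -66/26 = -2.538462
a = ȳ − b·x̄ = -14.45 − (-2.538462)·6 = 0.780769
Set a + b·x = -13.5: x = (-13.5 − 0.780769) / (-2.538462) = 5.625758

5.626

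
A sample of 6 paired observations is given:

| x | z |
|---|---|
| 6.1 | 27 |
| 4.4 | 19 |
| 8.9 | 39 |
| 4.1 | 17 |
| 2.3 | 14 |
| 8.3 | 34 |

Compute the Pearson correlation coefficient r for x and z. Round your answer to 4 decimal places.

0.9872

n = 6, Σx = 34.1, Σy = 150, Σxy = 979.5, Σx² = 226.77, Σy² = 4252
Sxx = Σx² − (Σx)²/n = 226.77 − 193.801667 = 32.968333
Sxy = Σxy − (Σx)(Σy)/n = 979.5 − 852.5 = 127
Syy = Σy² − (Σy)²/n = 4252 − 3750 = 502
r = Sxy/√(Sxx·Syy) = 127/√(16550.103333) = 127/128.647205 = 0.987196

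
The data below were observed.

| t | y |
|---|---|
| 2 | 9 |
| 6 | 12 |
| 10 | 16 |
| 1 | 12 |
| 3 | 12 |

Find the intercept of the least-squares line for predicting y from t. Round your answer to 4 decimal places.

9.7519

n = 5, Σx = 22, Σy = 61, Σxy = 298, Σx² = 150
Sxx = Σx² − (Σx)²/n = 150 − 96.8 = 53.2
Sxy = Σxy − (Σx)(Σy)/n = 298 − 268.4 = 29.6
b = Sxy/Sxx = 29.6/53.2 = 0.556391
a = ȳ − b·x̄ = 12.2 − 0.556391·4.4 = 9.751880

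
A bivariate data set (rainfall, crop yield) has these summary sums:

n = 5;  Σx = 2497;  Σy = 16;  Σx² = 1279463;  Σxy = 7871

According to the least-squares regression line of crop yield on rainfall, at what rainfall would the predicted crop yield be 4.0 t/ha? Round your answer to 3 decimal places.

281.905

Sxx = Σx² − (Σx)²/n = 1279463 − 1247001.8 = 32461.2
Sxy = Σxy − (Σx)(Σy)/n = 7871 − 7990.4 = -119.4
b = Sxy/Sxx = -119.4/32461.2 = -0.003678
a = ȳ − b·x̄ = 3.2 − (-0.003678)·499.4 = 5.036912
Set a + b·x = 4.0: x = (4.0 − 5.036912) / (-0.003678) = 281.904523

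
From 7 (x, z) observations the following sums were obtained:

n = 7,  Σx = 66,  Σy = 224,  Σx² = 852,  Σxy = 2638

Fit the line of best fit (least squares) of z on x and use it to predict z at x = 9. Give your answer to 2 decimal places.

31.02

Sxx = Σx² − (Σx)²/n = 852 − 622.285714 = 229.714286
Sxy = Σxy − (Σx)(Σy)/n = 2638 − 2112 = 526
b = Sxy/Sxx = 526/229.714286 = 2.289801
a = ȳ − b·x̄ = 32 − 2.289801·9.428571 = 10.410448
ŷ(9) = a + b·9 = 10.410448 + 2.289801·9 = 31.018657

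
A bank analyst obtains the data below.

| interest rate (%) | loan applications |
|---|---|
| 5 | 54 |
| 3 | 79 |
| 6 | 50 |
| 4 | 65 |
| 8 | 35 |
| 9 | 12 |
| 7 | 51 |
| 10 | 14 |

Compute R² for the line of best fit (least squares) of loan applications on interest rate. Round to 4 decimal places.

0.9315

n = 8, Σx = 52, Σy = 360, Σxy = 1952, Σx² = 380, Σy² = 20048
Sxx = Σx² − (Σx)²/n = 380 − 338 = 42
Sxy = Σxy − (Σx)(Σy)/n = 1952 − 2340 = -388
Syy = Σy² − (Σy)²/n = 20048 − 16200 = 3848
R² = Sxy²/(Sxx·Syy) = (-388)²/(42·3848) = 0.931492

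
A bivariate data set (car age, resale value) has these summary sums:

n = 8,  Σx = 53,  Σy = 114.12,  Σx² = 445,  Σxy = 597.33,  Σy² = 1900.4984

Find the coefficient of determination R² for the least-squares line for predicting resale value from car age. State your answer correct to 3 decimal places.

0.984

Sxx = Σx² − (Σx)²/n = 445 − 351.125 = 93.875
Sxy = Σxy − (Σx)(Σy)/n = 597.33 − 756.045 = -158.715
Syy = Σy² − (Σy)²/n = 1900.4984 − 1627.9218 = 272.5766
R² = Sxy²/(Sxx·Syy) = (-158.715)²/(93.875·272.5766) = 0.984459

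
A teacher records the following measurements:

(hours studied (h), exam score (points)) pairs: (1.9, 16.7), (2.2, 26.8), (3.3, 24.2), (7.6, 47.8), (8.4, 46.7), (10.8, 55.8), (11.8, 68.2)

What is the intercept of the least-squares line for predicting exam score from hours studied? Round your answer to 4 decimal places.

11.5010

n = 7, Σx = 46, Σy = 286.2, Σxy = 2333.51, Σx² = 403.54
Sxx = Σx² − (Σx)²/n = 403.54 − 302.285714 = 101.254286
Sxy = Σxy − (Σx)(Σy)/n = 2333.51 − 1880.742857 = 452.767143
b = Sxy/Sxx = 452.767143/101.254286 = 4.471585
a = ȳ − b·x̄ = 40.885714 − 4.471585·6.571429 = 11.501013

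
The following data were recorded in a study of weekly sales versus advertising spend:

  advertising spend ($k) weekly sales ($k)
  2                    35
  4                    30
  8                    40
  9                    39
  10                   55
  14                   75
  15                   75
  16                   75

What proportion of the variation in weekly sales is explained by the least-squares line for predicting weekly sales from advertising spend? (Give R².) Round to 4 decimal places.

n = 8, Σx = 78, Σy = 424, Σxy = 4786, Σx² = 942, Σy² = 25146
Sxx = Σx² − (Σx)²/n = 942 − 760.5 = 181.5
Sxy = Σxy − (Σx)(Σy)/n = 4786 − 4134 = 652
Syy = Σy² − (Σy)²/n = 25146 − 22472 = 2674
R² = Sxy²/(Sxx·Syy) = (652)²/(181.5·2674) = 0.875905

0.8759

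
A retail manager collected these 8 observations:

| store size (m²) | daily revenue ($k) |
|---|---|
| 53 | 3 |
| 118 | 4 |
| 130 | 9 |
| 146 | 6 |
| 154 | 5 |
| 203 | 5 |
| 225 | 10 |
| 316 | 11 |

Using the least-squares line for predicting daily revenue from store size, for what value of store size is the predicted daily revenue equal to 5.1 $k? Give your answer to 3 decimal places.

115.325

n = 8, Σx = 1345, Σy = 53, Σxy = 10188, Σx² = 270355
Sxx = Σx² − (Σx)²/n = 270355 − 226128.125 = 44226.875
Sxy = Σxy − (Σx)(Σy)/n = 10188 − 8910.625 = 1277.375
b = Sxy/Sxx = 1277.375/44226.875 = 0.028882
a = ȳ − b·x̄ = 6.625 − 0.028882·168.125 = 1.769159
Set a + b·x = 5.1: x = (5.1 − 1.769159) / 0.028882 = 115.324543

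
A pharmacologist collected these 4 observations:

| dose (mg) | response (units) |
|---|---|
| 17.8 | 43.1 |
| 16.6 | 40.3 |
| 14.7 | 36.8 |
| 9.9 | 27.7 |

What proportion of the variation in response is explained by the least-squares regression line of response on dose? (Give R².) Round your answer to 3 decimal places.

n = 4, Σx = 59, Σy = 147.9, Σxy = 2251.35, Σx² = 906.5, Σy² = 5603.23
Sxx = Σx² − (Σx)²/n = 906.5 − 870.25 = 36.25
Sxy = Σxy − (Σx)(Σy)/n = 2251.35 − 2181.525 = 69.825
Syy = Σy² − (Σy)²/n = 5603.23 − 5468.6025 = 134.6275
R² = Sxy²/(Sxx·Syy) = (69.825)²/(36.25·134.6275) = 0.999034

0.999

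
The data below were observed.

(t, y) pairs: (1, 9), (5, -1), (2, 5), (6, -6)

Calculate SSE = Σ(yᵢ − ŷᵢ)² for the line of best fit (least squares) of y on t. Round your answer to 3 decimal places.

n = 4, Σx = 14, Σy = 7, Σxy = -22, Σx² = 66, Σy² = 143
Sxx = Σx² − (Σx)²/n = 66 − 49 = 17
Sxy = Σxy − (Σx)(Σy)/n = -22 − 24.5 = -46.5
Syy = Σy² − (Σy)²/n = 143 − 12.25 = 130.75
b = Sxy/Sxx = -46.5/17 = -2.735294
SSE = Syy − b·Sxy = 130.75 − (-2.735294)·(-46.5) = 3.558824

3.559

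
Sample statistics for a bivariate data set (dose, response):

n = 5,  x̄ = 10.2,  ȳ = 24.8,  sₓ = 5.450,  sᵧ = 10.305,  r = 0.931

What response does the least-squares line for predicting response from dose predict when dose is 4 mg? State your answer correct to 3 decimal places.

13.886

b = r · sᵧ/sₓ = 0.931 · 10.305/5.45 = 1.760359
a = ȳ − b·x̄ = 24.8 − 1.760359·10.2 = 6.844341
ŷ(4) = a + b·4 = 6.844341 + 1.760359·4 = 13.885776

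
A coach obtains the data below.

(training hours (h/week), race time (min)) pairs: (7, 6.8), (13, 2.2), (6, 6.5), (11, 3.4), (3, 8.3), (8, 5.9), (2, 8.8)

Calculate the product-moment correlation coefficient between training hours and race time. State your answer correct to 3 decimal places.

n = 7, Σx = 50, Σy = 41.9, Σxy = 242.3, Σx² = 452, Σy² = 286.03
Sxx = Σx² − (Σx)²/n = 452 − 357.142857 = 94.857143
Sxy = Σxy − (Σx)(Σy)/n = 242.3 − 299.285714 = -56.985714
Syy = Σy² − (Σy)²/n = 286.03 − 250.801429 = 35.228571
r = Sxy/√(Sxx·Syy) = -56.985714/√(3341.681633) = -56.985714/57.807280 = -0.985788

-0.986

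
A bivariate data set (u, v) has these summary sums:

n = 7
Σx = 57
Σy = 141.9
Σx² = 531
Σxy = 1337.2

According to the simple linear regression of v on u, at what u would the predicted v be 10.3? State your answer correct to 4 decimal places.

Sxx = Σx² − (Σx)²/n = 531 − 464.142857 = 66.857143
Sxy = Σxy − (Σx)(Σy)/n = 1337.2 − 1155.471429 = 181.728571
b = Sxy/Sxx = 181.728571/66.857143 = 2.718162
a = ȳ − b·x̄ = 20.271429 − 2.718162·8.142857 = -1.862179
Set a + b·x = 10.3: x = (10.3 − (-1.862179)) / 2.718162 = 4.474412

4.4744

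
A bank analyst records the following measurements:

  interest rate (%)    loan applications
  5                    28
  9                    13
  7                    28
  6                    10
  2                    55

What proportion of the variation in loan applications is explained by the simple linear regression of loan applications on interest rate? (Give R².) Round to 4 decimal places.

n = 5, Σx = 29, Σy = 134, Σxy = 623, Σx² = 195, Σy² = 4862
Sxx = Σx² − (Σx)²/n = 195 − 168.2 = 26.8
Sxy = Σxy − (Σx)(Σy)/n = 623 − 777.2 = -154.2
Syy = Σy² − (Σy)²/n = 4862 − 3591.2 = 1270.8
R² = Sxy²/(Sxx·Syy) = (-154.2)²/(26.8·1270.8) = 0.698163

0.6982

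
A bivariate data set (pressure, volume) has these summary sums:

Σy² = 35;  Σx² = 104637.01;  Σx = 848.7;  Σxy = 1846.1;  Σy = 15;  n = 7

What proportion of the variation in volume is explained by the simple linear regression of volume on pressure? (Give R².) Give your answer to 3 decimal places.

Sxx = Σx² − (Σx)²/n = 104637.01 − 102898.812857 = 1738.197143
Sxy = Σxy − (Σx)(Σy)/n = 1846.1 − 1818.642857 = 27.457143
Syy = Σy² − (Σy)²/n = 35 − 32.142857 = 2.857143
R² = Sxy²/(Sxx·Syy) = (27.457143)²/(1738.197143·2.857143) = 0.151803

0.152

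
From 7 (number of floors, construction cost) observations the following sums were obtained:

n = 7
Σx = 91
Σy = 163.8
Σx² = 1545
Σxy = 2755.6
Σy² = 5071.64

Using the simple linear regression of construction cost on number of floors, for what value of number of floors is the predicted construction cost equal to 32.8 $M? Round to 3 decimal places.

18.434

Sxx = Σx² − (Σx)²/n = 1545 − 1183 = 362
Sxy = Σxy − (Σx)(Σy)/n = 2755.6 − 2129.4 = 626.2
b = Sxy/Sxx = 626.2/362 = 1.729834
a = ȳ − b·x̄ = 23.4 − 1.729834·13 = 0.912155
Set a + b·x = 32.8: x = (32.8 − 0.912155) / 1.729834 = 18.434047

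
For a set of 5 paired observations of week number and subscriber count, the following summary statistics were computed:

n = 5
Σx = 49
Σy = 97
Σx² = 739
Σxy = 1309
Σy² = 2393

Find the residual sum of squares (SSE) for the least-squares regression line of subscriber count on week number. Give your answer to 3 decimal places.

Sxx = Σx² − (Σx)²/n = 739 − 480.2 = 258.8
Sxy = Σxy − (Σx)(Σy)/n = 1309 − 950.6 = 358.4
Syy = Σy² − (Σy)²/n = 2393 − 1881.8 = 511.2
b = Sxy/Sxx = 358.4/258.8 = 1.384853
SSE = Syy − b·Sxy = 511.2 − 1.384853·358.4 = 14.868624

14.869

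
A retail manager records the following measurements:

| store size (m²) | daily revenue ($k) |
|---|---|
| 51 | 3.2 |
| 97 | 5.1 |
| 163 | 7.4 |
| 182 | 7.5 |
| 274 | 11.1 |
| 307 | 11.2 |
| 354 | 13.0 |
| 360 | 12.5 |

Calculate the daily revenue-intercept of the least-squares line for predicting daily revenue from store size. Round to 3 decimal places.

2.048

n = 8, Σx = 1788, Σy = 71, Σxy = 18810.9, Σx² = 495944
Sxx = Σx² − (Σx)²/n = 495944 − 399618 = 96326
Sxy = Σxy − (Σx)(Σy)/n = 18810.9 − 15868.5 = 2942.4
b = Sxy/Sxx = 2942.4/96326 = 0.030546
a = ȳ − b·x̄ = 8.875 − 0.030546·223.5 = 2.047909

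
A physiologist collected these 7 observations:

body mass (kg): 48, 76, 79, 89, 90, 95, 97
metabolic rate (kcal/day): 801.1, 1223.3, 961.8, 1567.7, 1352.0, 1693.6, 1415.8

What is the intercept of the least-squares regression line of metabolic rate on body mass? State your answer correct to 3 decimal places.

-36.251

n = 7, Σx = 574, Σy = 9015.3, Σxy = 766835.7, Σx² = 48776
Sxx = Σx² − (Σx)²/n = 48776 − 47068 = 1708
Sxy = Σxy − (Σx)(Σy)/n = 766835.7 − 739254.6 = 27581.1
b = Sxy/Sxx = 27581.1/1708 = 16.148185
a = ȳ − b·x̄ = 1287.9 − 16.148185·82 = -36.251171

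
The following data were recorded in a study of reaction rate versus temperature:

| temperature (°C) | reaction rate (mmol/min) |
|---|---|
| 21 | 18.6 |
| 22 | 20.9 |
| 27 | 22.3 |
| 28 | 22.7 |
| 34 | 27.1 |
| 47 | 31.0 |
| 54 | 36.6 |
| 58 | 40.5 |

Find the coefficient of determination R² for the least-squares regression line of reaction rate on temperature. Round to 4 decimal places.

n = 8, Σx = 291, Σy = 219.7, Σxy = 8791.9, Σx² = 12083, Σy² = 6470.57
Sxx = Σx² − (Σx)²/n = 12083 − 10585.125 = 1497.875
Sxy = Σxy − (Σx)(Σy)/n = 8791.9 − 7991.5875 = 800.3125
Syy = Σy² − (Σy)²/n = 6470.57 − 6033.51125 = 437.05875
R² = Sxy²/(Sxx·Syy) = (800.3125)²/(1497.875·437.05875) = 0.978372

0.9784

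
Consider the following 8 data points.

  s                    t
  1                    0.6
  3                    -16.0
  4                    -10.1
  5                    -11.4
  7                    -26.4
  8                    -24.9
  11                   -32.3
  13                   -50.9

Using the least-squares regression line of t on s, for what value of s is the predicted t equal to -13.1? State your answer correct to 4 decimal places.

4.2630

n = 8, Σx = 52, Σy = -171.4, Σxy = -1545.8, Σx² = 454
Sxx = Σx² − (Σx)²/n = 454 − 338 = 116
Sxy = Σxy − (Σx)(Σy)/n = -1545.8 − (-1114.1) = -431.7
b = Sxy/Sxx = -431.7/116 = -3.721552
a = ȳ − b·x̄ = -21.425 − (-3.721552)·6.5 = 2.765086
Set a + b·x = -13.1: x = (-13.1 − 2.765086) / (-3.721552) = 4.263030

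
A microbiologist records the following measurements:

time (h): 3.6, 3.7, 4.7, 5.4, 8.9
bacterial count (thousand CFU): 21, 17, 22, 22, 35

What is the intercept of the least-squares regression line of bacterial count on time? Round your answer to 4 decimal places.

n = 5, Σx = 26.3, Σy = 117, Σxy = 672.2, Σx² = 157.11
Sxx = Σx² − (Σx)²/n = 157.11 − 138.338 = 18.772
Sxy = Σxy − (Σx)(Σy)/n = 672.2 − 615.42 = 56.78
b = Sxy/Sxx = 56.78/18.772 = 3.024718
a = ȳ − b·x̄ = 23.4 − 3.024718·5.26 = 7.489985

7.4900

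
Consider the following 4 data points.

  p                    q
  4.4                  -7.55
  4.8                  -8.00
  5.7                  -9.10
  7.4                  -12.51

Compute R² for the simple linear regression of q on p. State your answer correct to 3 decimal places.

0.984

n = 4, Σx = 22.3, Σy = -37.16, Σxy = -216.064, Σx² = 129.65, Σy² = 360.3126
Sxx = Σx² − (Σx)²/n = 129.65 − 124.3225 = 5.3275
Sxy = Σxy − (Σx)(Σy)/n = -216.064 − (-207.167) = -8.897
Syy = Σy² − (Σy)²/n = 360.3126 − 345.2164 = 15.0962
R² = Sxy²/(Sxx·Syy) = (-8.897)²/(5.3275·15.0962) = 0.984229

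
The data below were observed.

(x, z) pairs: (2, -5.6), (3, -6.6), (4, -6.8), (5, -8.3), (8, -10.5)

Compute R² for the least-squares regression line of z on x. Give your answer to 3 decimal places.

0.980

n = 5, Σx = 22, Σy = -37.8, Σxy = -183.7, Σx² = 118, Σy² = 300.3
Sxx = Σx² − (Σx)²/n = 118 − 96.8 = 21.2
Sxy = Σxy − (Σx)(Σy)/n = -183.7 − (-166.32) = -17.38
Syy = Σy² − (Σy)²/n = 300.3 − 285.768 = 14.532
R² = Sxy²/(Sxx·Syy) = (-17.38)²/(21.2·14.532) = 0.980479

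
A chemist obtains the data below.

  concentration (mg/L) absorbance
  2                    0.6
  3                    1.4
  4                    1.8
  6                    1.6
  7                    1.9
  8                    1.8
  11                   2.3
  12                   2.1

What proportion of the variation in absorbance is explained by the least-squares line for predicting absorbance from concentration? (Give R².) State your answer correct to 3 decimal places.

0.693

n = 8, Σx = 53, Σy = 13.5, Σxy = 100.4, Σx² = 443, Σy² = 24.67
Sxx = Σx² − (Σx)²/n = 443 − 351.125 = 91.875
Sxy = Σxy − (Σx)(Σy)/n = 100.4 − 89.4375 = 10.9625
Syy = Σy² − (Σy)²/n = 24.67 − 22.78125 = 1.88875
R² = Sxy²/(Sxx·Syy) = (10.9625)²/(91.875·1.88875) = 0.692544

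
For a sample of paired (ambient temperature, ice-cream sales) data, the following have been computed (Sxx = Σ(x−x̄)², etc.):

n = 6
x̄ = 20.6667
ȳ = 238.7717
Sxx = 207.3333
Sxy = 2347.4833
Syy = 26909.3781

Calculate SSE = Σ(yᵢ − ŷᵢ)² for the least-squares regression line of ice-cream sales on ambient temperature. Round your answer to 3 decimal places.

b = Sxy/Sxx = 2347.4833/207.3333 = 11.322269
SSE = Syy − b·Sxy = 26909.3781 − 11.322269·2347.4833 = 330.541783

330.542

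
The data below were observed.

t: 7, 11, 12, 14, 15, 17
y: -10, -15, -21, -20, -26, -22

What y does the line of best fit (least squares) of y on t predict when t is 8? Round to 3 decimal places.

-12.380

n = 6, Σx = 76, Σy = -114, Σxy = -1531, Σx² = 1024
Sxx = Σx² − (Σx)²/n = 1024 − 962.666667 = 61.333333
Sxy = Σxy − (Σx)(Σy)/n = -1531 − (-1444) = -87
b = Sxy/Sxx = -87/61.333333 = -1.418478
a = ȳ − b·x̄ = -19 − (-1.418478)·12.666667 = -1.032609
ŷ(8) = a + b·8 = -1.032609 + (-1.418478)·8 = -12.380435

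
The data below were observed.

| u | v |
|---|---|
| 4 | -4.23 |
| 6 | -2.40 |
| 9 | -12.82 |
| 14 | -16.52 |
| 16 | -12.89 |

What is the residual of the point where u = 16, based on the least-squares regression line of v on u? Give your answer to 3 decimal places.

n = 5, Σx = 49, Σy = -48.86, Σxy = -584.22, Σx² = 585
Sxx = Σx² − (Σx)²/n = 585 − 480.2 = 104.8
Sxy = Σxy − (Σx)(Σy)/n = -584.22 − (-478.828) = -105.392
b = Sxy/Sxx = -105.392/104.8 = -1.005649
a = ȳ − b·x̄ = -9.772 − (-1.005649)·9.8 = 0.083359
ŷ(16) = 0.083359 + (-1.005649)·16 = -16.007023
residual = y − ŷ = -12.89 − (-16.007023) = 3.117023

3.117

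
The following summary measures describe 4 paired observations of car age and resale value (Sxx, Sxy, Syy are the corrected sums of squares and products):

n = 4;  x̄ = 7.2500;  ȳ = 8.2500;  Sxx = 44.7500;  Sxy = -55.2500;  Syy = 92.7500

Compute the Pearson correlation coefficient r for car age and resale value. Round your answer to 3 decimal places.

-0.858

r = Sxy/√(Sxx·Syy) = -55.25/√(4150.5625) = -55.25/64.424859 = -0.857588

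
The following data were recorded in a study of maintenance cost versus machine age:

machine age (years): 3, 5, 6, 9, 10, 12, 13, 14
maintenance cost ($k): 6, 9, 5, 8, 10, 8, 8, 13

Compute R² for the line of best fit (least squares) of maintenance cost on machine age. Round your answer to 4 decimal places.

0.4128

n = 8, Σx = 72, Σy = 67, Σxy = 647, Σx² = 760, Σy² = 603
Sxx = Σx² − (Σx)²/n = 760 − 648 = 112
Sxy = Σxy − (Σx)(Σy)/n = 647 − 603 = 44
Syy = Σy² − (Σy)²/n = 603 − 561.125 = 41.875
R² = Sxy²/(Sxx·Syy) = (44)²/(112·41.875) = 0.412793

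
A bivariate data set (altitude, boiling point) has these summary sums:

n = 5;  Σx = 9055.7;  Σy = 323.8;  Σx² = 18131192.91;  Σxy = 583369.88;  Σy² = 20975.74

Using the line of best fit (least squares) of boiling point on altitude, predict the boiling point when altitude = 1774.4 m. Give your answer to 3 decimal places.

Sxx = Σx² − (Σx)²/n = 18131192.91 − 16401140.498 = 1730052.412
Sxy = Σxy − (Σx)(Σy)/n = 583369.88 − 586447.132 = -3077.252
b = Sxy/Sxx = -3077.252/1730052.412 = -0.001779
a = ȳ − b·x̄ = 64.76 − (-0.001779)·1811.14 = 67.981483
ŷ(1774.4) = a + b·1774.4 = 67.981483 + (-0.001779)·1774.4 = 64.825350

64.825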